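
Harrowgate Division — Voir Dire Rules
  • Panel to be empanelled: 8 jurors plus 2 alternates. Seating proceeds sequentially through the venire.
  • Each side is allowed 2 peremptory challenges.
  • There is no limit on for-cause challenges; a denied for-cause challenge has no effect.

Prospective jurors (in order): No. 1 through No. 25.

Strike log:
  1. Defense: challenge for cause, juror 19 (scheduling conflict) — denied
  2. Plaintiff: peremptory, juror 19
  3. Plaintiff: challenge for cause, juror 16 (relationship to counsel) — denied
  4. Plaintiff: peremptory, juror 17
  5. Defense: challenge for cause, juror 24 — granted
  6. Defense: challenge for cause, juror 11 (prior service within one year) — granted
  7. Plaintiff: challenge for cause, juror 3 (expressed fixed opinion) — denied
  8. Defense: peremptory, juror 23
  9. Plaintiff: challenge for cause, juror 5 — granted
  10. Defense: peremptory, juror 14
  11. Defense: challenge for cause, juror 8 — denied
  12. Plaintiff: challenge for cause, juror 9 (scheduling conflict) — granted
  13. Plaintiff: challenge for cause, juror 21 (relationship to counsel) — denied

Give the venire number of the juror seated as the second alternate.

Removed: #5, #9, #11, #14, #17, #19, #23, #24. (#3, #8, #16, #21 stay — for-cause denied.)
Filling seats in venire order through position 10: #1, #2, #3, #4, #6, #7, #8, #10, #12, #13.
So alternate 2 is #13.

13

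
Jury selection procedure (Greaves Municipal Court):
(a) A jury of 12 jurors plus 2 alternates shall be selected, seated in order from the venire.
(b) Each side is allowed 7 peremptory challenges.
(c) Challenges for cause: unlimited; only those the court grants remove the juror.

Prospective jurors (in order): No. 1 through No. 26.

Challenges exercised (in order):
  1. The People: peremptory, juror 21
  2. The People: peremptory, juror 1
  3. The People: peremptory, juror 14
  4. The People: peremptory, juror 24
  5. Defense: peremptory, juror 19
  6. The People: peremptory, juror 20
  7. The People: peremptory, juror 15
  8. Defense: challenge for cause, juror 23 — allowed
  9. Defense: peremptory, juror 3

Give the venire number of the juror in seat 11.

Removed: #1, #3, #14, #15, #19, #20, #21, #23, #24.
Seating in order: seats 1–12 → #2, #4, #5, #6, #7, #8, #9, #10, #11, #12, #13, #16; alternates → #17, #18.
So seat 11 is #13.

13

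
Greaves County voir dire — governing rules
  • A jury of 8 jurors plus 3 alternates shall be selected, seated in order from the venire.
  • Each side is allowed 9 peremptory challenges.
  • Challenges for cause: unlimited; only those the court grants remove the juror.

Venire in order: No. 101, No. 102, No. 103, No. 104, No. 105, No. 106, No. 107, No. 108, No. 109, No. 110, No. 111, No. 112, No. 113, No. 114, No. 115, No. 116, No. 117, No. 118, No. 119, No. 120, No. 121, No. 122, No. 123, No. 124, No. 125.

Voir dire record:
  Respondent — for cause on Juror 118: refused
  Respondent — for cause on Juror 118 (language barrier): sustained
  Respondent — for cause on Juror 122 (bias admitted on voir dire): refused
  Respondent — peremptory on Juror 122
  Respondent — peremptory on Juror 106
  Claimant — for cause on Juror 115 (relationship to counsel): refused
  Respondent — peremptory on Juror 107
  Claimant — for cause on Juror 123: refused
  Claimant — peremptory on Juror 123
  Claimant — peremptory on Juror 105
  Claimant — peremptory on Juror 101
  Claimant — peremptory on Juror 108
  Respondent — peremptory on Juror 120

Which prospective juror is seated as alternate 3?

116

Removed: #101, #105, #106, #107, #108, #118, #120, #122, #123. (#115 stays — for-cause denied.)
Seating in order: seats 1–8 → #102, #103, #104, #109, #110, #111, #112, #113; alternates → #114, #115, #116.
So alternate 3 is #116.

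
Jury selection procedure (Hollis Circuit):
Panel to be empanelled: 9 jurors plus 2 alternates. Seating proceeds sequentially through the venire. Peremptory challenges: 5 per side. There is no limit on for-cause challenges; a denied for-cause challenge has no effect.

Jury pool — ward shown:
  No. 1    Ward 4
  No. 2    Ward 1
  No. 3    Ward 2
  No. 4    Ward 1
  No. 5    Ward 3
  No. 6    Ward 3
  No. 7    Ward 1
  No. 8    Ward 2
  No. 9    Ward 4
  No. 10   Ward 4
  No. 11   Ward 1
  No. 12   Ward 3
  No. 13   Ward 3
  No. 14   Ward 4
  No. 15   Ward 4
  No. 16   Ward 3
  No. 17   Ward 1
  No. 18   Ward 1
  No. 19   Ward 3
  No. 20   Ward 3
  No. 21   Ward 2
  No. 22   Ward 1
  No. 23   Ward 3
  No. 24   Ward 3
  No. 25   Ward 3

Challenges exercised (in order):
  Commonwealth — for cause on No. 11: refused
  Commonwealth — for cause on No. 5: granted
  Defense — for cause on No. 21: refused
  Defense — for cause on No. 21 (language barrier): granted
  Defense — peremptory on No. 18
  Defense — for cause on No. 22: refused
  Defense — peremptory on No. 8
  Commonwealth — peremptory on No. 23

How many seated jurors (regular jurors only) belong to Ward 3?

1

Removed: #5, #8, #18, #21, #23.
Seated jurors 1–9: #1, #2, #3, #4, #6, #7, #9, #10, #11 (alternates #12, #13 not counted).
Of those, in Ward 3: #6 → 1.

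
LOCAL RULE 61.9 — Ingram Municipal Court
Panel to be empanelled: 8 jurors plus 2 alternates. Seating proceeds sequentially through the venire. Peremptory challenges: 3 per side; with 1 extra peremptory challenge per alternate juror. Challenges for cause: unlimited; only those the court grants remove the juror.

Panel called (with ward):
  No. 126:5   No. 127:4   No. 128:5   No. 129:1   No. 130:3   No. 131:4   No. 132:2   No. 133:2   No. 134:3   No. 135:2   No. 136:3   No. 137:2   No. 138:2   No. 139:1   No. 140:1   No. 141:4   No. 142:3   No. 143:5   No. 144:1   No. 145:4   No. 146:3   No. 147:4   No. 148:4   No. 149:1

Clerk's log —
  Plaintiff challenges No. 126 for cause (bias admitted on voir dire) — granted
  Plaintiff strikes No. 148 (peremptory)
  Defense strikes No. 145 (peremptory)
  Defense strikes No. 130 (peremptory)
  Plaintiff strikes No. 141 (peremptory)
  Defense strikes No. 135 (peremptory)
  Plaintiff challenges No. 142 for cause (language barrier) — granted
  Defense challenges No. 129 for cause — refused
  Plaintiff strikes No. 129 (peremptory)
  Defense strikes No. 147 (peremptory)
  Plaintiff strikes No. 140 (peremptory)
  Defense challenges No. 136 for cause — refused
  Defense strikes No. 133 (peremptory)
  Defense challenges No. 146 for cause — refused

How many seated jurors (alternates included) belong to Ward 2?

3

Removed: #126, #129, #130, #133, #135, #140, #141, #142, #145, #147, #148.
Seated (10 incl. alternates): #127, #128, #131, #132, #134, #136, #137, #138, #139, #143.
Of those, in Ward 2: #132, #137, #138 → 3.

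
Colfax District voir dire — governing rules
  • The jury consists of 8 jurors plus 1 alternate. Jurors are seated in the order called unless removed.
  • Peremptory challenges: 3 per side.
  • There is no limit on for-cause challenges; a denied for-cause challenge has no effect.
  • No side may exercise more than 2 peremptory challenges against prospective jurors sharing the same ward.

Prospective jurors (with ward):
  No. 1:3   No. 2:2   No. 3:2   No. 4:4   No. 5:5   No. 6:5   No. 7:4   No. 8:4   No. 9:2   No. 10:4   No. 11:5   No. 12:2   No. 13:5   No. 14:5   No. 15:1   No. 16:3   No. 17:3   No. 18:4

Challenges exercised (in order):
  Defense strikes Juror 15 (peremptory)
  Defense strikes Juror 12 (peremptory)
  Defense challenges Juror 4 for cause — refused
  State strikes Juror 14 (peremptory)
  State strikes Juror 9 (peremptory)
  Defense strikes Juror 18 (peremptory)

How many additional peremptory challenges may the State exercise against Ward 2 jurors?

1

State peremptories so far: #14, #9 — 2 of 3 used, 1 left overall.
Against Ward 2: #9 — 1 used; per-ward cap 2 leaves 1.
Binding limit: min(1, 1) = 1.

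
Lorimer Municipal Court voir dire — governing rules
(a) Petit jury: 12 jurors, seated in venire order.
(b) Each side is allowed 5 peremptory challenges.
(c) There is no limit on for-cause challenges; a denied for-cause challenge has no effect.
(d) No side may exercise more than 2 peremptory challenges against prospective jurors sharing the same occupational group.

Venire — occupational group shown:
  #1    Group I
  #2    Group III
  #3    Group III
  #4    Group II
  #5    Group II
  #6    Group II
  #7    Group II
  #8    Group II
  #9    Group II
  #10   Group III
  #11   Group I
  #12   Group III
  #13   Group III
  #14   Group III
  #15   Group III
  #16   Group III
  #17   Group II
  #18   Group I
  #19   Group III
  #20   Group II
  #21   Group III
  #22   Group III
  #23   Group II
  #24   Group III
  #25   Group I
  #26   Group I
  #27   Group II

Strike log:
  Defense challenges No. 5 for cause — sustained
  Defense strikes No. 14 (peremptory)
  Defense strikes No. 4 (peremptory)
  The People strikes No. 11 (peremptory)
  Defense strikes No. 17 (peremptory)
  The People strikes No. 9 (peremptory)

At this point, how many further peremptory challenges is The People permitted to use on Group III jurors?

2

The People peremptories so far: #11, #9 — 2 of 5 used, 3 left overall.
Against Group III: none yet — per-group cap 2 leaves 2.
Binding limit: min(3, 2) = 2.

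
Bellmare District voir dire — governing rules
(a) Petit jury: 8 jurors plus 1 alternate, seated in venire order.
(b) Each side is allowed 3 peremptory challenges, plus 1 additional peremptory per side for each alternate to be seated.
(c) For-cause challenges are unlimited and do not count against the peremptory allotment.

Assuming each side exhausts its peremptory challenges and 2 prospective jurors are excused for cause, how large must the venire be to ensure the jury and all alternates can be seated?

19

Seats to fill: 8 + 1 alternates = 9.
Peremptories: 3 + 1×1 = 4 per side × 2 sides = 8.
For-cause removals: 2.
Minimum venire: 9 + 8 + 2 = 19.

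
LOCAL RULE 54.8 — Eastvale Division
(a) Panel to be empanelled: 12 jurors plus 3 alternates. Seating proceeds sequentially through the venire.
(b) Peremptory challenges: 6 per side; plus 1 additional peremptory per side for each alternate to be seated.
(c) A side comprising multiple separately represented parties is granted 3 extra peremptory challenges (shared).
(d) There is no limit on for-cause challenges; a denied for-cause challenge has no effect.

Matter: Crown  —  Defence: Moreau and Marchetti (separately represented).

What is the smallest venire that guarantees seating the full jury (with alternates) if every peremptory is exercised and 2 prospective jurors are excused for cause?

38

Seats to fill: 12 + 3 alternates = 15.
Peremptories — Crown: 6 + 1×3 = 9; Defence: 6 + 1×3 + 3 = 12; total 21.
For-cause removals: 2.
Minimum venire: 15 + 21 + 2 = 38.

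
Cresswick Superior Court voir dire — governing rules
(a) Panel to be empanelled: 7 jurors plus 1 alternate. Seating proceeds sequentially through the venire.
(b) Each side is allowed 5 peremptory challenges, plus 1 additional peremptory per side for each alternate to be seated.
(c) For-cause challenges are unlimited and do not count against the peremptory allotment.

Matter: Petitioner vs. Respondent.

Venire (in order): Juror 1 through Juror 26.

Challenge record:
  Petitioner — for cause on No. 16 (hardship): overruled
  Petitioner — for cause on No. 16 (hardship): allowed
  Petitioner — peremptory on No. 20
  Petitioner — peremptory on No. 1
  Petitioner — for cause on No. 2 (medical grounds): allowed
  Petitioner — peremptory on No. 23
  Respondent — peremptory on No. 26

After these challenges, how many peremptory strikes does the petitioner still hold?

3

Petitioner allotment: 5 base + 1 × 1 alternate = 6.
Petitioner peremptories used: #20, #1, #23 — 3 (for-cause on #16, #16, #2 don't count).
Remaining: 6 − 3 = 3.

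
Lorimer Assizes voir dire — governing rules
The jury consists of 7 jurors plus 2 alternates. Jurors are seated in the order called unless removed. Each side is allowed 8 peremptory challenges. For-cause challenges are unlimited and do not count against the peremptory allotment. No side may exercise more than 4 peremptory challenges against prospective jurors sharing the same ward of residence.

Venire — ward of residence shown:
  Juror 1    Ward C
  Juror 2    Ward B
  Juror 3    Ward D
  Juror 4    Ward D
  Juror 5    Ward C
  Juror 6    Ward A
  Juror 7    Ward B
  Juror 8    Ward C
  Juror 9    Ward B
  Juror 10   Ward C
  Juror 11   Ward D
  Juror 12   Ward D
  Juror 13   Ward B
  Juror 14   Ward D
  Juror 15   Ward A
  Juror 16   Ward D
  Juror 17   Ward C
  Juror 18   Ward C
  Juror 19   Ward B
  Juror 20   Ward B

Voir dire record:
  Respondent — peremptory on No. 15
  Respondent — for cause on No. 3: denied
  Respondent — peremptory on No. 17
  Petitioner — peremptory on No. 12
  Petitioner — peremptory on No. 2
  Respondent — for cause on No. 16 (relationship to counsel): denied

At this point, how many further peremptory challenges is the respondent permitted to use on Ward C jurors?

3

Respondent peremptories so far: #15, #17 — 2 of 8 used, 6 left overall.
Against Ward C: #17 — 1 used; per-ward cap 4 leaves 3.
Binding limit: min(6, 3) = 3.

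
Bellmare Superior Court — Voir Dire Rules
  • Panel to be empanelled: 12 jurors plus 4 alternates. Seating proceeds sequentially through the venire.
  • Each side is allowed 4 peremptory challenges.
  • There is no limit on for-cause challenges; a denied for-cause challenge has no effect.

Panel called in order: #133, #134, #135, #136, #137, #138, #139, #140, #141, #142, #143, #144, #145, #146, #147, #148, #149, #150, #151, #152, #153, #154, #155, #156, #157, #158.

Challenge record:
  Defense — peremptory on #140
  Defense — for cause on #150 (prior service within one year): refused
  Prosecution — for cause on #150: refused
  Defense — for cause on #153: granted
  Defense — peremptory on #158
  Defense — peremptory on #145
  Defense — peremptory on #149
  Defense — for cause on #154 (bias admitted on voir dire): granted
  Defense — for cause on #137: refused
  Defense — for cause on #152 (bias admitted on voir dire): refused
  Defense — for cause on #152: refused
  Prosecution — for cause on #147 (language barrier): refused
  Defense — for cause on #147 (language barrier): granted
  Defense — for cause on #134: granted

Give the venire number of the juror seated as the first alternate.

150

Removed: #134, #140, #145, #147, #149, #153, #154, #158. (#137, #150, #152 stay — for-cause denied.)
Filling seats in venire order through position 13: #133, #135, #136, #137, #138, #139, #141, #142, #143, #144, #146, #148, #150.
So alternate 1 is #150.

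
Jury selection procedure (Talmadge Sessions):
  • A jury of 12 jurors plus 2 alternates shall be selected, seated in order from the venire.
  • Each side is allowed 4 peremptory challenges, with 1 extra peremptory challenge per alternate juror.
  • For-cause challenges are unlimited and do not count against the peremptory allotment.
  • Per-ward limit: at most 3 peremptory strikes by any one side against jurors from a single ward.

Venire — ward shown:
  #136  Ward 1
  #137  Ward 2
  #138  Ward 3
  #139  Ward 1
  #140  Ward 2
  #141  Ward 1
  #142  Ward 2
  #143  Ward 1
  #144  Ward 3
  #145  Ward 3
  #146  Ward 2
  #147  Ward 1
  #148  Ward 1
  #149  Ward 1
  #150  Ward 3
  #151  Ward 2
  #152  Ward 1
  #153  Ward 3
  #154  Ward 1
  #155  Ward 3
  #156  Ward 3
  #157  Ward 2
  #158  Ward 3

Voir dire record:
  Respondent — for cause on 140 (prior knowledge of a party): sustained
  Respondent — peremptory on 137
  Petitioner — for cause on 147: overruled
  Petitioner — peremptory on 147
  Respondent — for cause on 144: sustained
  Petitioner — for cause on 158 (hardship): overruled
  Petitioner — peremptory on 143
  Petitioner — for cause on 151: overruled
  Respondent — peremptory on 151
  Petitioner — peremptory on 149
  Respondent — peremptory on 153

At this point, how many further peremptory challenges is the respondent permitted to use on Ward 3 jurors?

2

Respondent peremptories so far: #137, #151, #153 — 3 of 6 used, 3 left overall.
Against Ward 3: #153 — 1 used; per-ward cap 3 leaves 2.
Binding limit: min(3, 2) = 2.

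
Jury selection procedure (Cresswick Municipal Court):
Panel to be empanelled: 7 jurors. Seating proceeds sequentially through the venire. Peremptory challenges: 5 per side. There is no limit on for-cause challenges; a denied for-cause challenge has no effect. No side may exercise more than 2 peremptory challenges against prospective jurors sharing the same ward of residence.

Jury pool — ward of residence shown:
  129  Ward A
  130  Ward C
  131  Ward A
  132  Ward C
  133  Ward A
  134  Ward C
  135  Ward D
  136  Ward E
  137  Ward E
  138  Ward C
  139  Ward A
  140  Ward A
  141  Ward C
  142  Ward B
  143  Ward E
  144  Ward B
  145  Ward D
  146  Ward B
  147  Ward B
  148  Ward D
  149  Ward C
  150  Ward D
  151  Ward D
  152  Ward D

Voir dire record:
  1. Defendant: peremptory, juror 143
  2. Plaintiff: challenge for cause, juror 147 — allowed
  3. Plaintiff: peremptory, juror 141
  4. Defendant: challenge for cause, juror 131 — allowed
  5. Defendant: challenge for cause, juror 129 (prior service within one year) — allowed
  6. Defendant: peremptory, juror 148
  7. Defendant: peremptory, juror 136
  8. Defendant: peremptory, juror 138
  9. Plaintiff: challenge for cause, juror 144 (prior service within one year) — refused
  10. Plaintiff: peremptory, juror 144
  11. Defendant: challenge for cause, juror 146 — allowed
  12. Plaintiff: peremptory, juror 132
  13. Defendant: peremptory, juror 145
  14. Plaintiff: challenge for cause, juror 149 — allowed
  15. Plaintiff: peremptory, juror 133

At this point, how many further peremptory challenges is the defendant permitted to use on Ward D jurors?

0

Defendant peremptories so far: #143, #148, #136, #138, #145 — 5 of 5 used, 0 left overall.
Against Ward D: #148, #145 — 2 used; per-ward cap 2 leaves 0.
Binding limit: min(0, 0) = 0.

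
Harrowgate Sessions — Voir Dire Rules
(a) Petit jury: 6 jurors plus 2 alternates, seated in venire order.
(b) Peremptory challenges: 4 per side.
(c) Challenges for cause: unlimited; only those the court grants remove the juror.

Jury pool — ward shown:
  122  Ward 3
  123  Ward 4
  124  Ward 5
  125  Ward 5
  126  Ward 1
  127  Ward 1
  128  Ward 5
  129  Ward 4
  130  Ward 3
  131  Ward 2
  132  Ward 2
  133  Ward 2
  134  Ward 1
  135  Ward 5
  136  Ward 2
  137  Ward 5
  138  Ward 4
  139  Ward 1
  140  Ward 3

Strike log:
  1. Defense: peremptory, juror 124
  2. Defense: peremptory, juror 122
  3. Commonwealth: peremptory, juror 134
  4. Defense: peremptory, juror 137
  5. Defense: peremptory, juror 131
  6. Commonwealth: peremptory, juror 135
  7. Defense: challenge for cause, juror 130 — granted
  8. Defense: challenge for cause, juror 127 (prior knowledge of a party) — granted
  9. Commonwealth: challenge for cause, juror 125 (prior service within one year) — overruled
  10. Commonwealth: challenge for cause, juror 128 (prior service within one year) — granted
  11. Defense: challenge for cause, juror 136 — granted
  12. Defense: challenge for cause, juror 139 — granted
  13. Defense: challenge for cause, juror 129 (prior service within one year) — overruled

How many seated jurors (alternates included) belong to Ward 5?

1

Removed: #122, #124, #127, #128, #130, #131, #134, #135, #136, #137, #139.
Seated (8 incl. alternates): #123, #125, #126, #129, #132, #133, #138, #140.
Of those, in Ward 5: #125 → 1.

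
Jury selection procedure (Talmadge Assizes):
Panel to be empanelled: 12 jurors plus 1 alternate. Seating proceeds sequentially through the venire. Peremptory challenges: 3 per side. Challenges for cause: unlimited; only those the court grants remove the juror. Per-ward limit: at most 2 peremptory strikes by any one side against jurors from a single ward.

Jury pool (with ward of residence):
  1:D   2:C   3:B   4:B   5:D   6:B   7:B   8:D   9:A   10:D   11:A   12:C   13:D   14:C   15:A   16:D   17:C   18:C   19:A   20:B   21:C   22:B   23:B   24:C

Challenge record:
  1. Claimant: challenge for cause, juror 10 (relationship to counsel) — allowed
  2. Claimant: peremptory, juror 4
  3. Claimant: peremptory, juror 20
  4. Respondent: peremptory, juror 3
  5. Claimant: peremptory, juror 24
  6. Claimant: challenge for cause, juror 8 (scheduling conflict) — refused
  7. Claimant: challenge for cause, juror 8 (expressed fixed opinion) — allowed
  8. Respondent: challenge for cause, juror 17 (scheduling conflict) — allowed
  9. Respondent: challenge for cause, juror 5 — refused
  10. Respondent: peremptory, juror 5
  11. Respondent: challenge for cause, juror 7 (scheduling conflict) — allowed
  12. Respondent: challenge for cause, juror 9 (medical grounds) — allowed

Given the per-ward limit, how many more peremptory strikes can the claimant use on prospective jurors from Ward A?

Claimant peremptories so far: #4, #20, #24 — 3 of 3 used, 0 left overall.
Against Ward A: none yet — per-ward cap 2 leaves 2.
Binding limit: min(0, 2) = 0.

0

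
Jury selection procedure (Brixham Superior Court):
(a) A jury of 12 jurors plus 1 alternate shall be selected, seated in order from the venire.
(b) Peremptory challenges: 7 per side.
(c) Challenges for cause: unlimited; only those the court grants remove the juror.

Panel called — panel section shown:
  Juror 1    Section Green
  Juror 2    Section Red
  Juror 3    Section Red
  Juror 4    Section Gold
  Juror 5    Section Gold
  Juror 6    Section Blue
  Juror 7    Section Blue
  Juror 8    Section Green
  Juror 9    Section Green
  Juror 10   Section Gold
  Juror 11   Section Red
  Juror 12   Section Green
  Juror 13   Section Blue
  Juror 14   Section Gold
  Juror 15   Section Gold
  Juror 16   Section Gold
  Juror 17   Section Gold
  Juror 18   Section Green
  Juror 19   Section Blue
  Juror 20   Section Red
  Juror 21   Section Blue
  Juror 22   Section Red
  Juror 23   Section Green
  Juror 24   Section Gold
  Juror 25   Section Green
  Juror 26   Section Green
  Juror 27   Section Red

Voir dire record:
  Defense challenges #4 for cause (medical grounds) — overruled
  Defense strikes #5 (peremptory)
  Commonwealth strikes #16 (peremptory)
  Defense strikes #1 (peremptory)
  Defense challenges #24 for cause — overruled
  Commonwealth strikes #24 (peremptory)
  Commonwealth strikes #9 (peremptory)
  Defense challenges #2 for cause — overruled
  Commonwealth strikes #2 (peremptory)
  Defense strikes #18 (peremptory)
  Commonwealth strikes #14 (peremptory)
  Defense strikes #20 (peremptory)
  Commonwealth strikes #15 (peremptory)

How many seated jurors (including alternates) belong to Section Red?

Removed: #1, #2, #5, #9, #14, #15, #16, #18, #20, #24.
Seated (13 incl. alternates): #3, #4, #6, #7, #8, #10, #11, #12, #13, #17, #19, #21, #22.
Of those, in Section Red: #3, #11, #22 → 3.

3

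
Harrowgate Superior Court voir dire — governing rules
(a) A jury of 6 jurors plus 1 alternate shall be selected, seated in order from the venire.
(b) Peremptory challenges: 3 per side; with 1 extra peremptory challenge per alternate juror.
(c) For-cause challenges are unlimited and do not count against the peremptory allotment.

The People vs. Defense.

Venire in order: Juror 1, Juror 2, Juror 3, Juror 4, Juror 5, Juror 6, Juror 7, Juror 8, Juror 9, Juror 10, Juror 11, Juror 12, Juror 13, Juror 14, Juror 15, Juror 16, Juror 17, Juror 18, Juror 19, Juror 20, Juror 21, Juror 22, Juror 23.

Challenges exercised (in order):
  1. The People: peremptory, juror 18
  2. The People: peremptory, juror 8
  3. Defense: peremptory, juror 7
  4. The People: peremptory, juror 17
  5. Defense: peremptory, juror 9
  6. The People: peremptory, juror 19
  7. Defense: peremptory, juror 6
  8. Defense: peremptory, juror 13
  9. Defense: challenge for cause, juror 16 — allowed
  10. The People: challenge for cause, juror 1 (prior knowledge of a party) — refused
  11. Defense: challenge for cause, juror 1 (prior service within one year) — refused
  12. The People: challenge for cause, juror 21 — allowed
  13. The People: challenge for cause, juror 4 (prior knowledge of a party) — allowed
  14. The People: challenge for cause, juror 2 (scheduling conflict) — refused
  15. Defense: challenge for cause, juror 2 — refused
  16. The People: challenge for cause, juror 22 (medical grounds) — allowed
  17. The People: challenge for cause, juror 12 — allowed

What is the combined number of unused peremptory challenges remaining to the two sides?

The People allotment: 3 base + 1 × 1 alternate = 4. Defense allotment: 3 base + 1 × 1 alternate = 4.
The People peremptories used: #18, #8, #17, #19 — 4 (for-cause on #1, #21, #4, #2, #22, #12 don't count).
Defense peremptories used: #7, #9, #6, #13 — 4 (for-cause on #16, #1, #2 don't count).
Remaining: (4 − 4) + (4 − 4) = 0.

0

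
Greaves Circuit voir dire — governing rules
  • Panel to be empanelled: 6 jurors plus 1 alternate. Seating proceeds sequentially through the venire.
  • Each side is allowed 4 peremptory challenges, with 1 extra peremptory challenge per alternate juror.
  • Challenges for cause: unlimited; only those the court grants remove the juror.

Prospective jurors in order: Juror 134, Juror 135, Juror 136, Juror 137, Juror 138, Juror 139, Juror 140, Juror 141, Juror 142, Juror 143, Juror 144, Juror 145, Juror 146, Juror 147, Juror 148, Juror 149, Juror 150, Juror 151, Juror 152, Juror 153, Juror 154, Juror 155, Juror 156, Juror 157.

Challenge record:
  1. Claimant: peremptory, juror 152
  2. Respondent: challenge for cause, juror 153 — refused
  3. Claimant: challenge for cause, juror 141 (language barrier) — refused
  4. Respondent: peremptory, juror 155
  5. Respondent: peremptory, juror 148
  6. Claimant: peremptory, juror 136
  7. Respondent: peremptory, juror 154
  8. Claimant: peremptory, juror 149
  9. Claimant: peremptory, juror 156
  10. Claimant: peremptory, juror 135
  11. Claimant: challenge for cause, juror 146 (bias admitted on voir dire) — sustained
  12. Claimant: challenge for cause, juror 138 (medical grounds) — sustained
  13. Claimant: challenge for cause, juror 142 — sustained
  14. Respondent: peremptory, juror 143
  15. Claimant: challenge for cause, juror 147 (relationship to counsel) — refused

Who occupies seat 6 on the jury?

Removed: #135, #136, #138, #142, #143, #146, #148, #149, #152, #154, #155, #156. (#141, #147, #153 stay — for-cause denied.)
Seating in order: seats 1–6 → #134, #137, #139, #140, #141, #144; alternates → #145.
So seat 6 is #144.

144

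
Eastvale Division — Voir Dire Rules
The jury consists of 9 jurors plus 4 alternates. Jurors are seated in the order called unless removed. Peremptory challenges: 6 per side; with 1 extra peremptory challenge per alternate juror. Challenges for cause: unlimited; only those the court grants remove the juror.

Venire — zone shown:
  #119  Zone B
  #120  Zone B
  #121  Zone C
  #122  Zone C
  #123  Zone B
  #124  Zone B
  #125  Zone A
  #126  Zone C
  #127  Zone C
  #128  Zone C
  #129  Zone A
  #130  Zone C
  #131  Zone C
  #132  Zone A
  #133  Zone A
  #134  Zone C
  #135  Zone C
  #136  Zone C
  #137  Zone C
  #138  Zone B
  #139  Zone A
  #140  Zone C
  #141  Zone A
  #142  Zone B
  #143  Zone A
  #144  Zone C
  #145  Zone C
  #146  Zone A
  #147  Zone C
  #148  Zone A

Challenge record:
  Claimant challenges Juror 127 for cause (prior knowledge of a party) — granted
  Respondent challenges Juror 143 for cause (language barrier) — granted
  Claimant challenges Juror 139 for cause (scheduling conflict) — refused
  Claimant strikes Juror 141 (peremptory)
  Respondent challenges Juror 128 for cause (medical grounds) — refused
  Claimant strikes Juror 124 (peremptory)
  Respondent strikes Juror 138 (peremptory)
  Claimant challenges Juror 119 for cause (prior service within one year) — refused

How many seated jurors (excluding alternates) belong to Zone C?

4

Removed: #124, #127, #138, #141, #143.
Seated jurors 1–9: #119, #120, #121, #122, #123, #125, #126, #128, #129 (alternates #130, #131, #132, #133 not counted).
Of those, in Zone C: #121, #122, #126, #128 → 4.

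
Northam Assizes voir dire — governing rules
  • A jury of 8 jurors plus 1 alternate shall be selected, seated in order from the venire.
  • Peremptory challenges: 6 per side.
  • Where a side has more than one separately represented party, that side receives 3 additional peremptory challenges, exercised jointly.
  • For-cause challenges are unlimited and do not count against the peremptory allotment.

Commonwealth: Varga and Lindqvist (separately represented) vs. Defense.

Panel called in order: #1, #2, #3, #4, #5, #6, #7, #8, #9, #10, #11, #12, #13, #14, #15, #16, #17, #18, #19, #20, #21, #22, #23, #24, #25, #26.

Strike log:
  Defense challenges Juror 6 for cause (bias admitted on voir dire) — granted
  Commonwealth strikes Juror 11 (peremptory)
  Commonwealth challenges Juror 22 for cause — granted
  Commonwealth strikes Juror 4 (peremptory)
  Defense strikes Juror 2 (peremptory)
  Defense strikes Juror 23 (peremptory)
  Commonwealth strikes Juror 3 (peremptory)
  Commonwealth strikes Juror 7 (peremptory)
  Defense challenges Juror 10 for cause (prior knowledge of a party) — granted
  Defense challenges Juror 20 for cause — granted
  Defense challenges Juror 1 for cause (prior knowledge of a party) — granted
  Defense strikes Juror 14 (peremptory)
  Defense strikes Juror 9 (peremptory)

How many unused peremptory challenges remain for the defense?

2

Defense allotment: 6.
Defense peremptories used: #2, #23, #14, #9 — 4 (for-cause on #6, #10, #20, #1 don't count).
Remaining: 6 − 4 = 2.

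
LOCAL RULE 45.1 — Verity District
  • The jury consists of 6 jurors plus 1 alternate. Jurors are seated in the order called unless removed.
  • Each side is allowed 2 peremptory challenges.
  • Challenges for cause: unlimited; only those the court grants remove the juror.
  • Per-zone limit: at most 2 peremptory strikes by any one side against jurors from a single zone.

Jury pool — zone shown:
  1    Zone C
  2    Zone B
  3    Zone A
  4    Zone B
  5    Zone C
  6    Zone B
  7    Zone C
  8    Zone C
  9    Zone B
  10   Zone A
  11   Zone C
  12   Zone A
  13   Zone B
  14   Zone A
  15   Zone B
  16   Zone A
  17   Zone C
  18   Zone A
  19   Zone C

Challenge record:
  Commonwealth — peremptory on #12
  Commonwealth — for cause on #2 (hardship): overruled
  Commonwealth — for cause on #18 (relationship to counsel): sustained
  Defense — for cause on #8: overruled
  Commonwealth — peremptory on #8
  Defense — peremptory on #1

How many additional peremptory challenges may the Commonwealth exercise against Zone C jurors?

0

Commonwealth peremptories so far: #12, #8 — 2 of 2 used, 0 left overall.
Against Zone C: #8 — 1 used; per-zone cap 2 leaves 1.
Binding limit: min(0, 1) = 0.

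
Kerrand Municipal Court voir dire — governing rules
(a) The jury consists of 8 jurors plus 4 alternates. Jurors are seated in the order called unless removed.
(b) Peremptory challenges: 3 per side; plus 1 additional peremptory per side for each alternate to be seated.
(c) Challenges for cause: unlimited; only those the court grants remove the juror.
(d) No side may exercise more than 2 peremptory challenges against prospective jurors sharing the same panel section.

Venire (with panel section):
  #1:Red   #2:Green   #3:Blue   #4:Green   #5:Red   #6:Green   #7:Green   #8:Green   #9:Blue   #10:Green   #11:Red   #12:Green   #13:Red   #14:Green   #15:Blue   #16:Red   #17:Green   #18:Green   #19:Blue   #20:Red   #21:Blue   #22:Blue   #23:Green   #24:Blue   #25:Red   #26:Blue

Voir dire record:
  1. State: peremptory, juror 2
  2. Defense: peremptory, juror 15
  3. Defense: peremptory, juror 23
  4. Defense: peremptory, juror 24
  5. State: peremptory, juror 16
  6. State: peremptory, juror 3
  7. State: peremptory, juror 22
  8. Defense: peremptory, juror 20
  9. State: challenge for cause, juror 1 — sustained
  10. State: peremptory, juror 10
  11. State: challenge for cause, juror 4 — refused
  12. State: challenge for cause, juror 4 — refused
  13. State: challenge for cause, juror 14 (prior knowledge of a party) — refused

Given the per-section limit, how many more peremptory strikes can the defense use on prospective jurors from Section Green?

1

Defense peremptories so far: #15, #23, #24, #20 — 4 of 7 used, 3 left overall.
Against Section Green: #23 — 1 used; per-section cap 2 leaves 1.
Binding limit: min(3, 1) = 1.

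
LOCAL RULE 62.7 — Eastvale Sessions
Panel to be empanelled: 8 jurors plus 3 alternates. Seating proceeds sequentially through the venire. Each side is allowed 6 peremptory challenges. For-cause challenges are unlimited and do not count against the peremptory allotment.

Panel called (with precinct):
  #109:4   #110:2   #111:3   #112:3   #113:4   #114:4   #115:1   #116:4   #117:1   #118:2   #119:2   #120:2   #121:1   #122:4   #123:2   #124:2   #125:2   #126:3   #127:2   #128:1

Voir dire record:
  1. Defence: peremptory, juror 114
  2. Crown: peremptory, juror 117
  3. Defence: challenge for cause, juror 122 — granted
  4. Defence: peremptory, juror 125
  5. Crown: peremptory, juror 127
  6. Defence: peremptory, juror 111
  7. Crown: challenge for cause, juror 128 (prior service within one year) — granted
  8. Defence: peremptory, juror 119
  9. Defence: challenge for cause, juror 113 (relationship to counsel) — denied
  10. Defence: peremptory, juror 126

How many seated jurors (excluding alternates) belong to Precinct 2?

Removed: #111, #114, #117, #119, #122, #125, #126, #127, #128.
Seated jurors 1–8: #109, #110, #112, #113, #115, #116, #118, #120 (alternates #121, #123, #124 not counted).
Of those, in Precinct 2: #110, #118, #120 → 3.

3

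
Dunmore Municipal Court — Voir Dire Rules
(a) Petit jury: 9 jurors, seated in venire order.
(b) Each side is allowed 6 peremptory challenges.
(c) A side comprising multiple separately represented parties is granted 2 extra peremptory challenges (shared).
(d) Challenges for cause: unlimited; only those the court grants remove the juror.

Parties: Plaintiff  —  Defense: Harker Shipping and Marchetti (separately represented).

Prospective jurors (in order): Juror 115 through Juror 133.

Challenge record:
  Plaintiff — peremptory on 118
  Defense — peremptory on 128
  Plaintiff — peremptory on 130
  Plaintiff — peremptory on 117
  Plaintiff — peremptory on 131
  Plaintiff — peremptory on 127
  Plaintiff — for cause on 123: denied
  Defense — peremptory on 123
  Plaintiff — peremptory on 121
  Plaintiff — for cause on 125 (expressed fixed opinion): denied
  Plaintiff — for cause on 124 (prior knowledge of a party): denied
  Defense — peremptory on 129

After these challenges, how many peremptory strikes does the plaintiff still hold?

Plaintiff allotment: 6.
Plaintiff peremptories used: #118, #130, #117, #131, #127, #121 — 6 (for-cause on #123, #125, #124 don't count).
Remaining: 6 − 6 = 0.

0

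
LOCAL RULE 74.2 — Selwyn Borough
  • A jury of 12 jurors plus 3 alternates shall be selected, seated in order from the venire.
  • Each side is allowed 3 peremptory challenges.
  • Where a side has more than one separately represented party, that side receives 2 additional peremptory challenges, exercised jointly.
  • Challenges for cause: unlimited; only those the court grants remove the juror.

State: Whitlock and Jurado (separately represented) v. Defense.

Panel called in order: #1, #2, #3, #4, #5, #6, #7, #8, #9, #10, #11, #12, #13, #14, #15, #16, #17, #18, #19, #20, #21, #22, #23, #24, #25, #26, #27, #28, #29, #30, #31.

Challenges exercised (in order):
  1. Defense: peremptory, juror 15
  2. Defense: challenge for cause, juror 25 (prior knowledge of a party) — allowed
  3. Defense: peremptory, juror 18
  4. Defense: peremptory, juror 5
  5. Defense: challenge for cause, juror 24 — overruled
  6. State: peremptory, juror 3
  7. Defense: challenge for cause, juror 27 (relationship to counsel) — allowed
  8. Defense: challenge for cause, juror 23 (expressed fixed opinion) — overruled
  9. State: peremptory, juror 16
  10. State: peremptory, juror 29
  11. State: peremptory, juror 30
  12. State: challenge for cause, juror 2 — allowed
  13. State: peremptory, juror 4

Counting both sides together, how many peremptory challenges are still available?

State allotment: 3 base + 2 multi-party = 5. Defense allotment: 3.
State peremptories used: #3, #16, #29, #30, #4 — 5 (the for-cause on #2 doesn't count).
Defense peremptories used: #15, #18, #5 — 3 (for-cause on #25, #24, #27, #23 don't count).
Remaining: (5 − 5) + (3 − 3) = 0.

0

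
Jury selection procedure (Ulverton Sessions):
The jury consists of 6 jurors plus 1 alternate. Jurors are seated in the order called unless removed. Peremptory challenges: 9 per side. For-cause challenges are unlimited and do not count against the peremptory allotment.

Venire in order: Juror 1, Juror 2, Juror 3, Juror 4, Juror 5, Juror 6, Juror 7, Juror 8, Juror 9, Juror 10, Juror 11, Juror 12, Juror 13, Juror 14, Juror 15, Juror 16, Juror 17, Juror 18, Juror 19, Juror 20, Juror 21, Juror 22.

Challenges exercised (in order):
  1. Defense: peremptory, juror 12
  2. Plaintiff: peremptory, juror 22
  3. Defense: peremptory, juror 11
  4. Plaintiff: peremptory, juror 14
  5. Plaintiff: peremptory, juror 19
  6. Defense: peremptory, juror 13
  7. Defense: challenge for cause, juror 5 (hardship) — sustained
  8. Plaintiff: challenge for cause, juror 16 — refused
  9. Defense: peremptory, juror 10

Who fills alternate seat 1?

8

Removed: #5, #10, #11, #12, #13, #14, #19, #22. (#16 stays — for-cause denied.)
Filling seats in venire order through position 7: #1, #2, #3, #4, #6, #7, #8.
So alternate 1 is #8.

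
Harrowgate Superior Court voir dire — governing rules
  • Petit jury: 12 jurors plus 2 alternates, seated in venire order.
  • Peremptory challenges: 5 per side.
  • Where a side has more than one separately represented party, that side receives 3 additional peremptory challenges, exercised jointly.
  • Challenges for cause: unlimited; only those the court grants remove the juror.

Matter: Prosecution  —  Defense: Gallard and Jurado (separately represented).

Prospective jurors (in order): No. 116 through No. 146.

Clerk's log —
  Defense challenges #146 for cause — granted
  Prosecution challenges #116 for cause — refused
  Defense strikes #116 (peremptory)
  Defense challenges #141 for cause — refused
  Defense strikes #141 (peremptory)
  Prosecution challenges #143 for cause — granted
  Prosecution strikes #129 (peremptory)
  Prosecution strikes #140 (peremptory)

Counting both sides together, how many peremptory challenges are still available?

Prosecution allotment: 5. Defense allotment: 5 base + 3 multi-party = 8.
Prosecution peremptories used: #129, #140 — 2 (for-cause on #116, #143 don't count).
Defense peremptories used: #116, #141 — 2 (for-cause on #146, #141 don't count).
Remaining: (5 − 2) + (8 − 2) = 9.

9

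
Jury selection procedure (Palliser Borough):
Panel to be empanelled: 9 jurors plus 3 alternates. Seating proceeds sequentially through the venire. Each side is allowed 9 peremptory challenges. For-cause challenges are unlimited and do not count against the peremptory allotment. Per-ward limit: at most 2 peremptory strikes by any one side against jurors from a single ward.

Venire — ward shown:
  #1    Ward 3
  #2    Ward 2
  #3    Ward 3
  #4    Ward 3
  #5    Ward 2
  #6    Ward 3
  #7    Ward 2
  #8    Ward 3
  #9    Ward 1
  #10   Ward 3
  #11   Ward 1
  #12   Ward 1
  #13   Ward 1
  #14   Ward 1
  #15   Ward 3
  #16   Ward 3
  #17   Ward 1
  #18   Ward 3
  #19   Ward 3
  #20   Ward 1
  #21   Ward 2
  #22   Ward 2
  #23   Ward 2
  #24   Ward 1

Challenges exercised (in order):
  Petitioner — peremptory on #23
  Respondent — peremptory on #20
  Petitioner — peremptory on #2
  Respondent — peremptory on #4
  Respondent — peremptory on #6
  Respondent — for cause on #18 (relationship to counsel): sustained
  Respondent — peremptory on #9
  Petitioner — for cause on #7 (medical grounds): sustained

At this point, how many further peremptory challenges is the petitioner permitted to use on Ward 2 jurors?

Petitioner peremptories so far: #23, #2 — 2 of 9 used, 7 left overall.
Against Ward 2: #23, #2 — 2 used; per-ward cap 2 leaves 0.
Binding limit: min(7, 0) = 0.

0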